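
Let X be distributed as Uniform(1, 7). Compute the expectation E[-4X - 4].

For X ~ Uniform(1, 7):
E[X] = 4
E[-4X - 4] = -4 × E[X] - 4 = -20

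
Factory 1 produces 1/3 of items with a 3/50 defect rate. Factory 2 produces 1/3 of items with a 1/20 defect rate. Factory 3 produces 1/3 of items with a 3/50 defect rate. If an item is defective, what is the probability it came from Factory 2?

Using Bayes' theorem:
P(F1) = 1/3, P(D|F1) = 3/50
P(F2) = 1/3, P(D|F2) = 1/20
P(F3) = 1/3, P(D|F3) = 3/50
P(D) = P(D|F1)P(F1) + P(D|F2)P(F2) + P(D|F3)P(F3)
     = \frac{17}{300}
P(F2|D) = P(D|F2)P(F2) / P(D)
= \frac{5}{17}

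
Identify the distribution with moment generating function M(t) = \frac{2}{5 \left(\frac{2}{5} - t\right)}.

The MGF M(t) = \frac{2}{5 \left(\frac{2}{5} - t\right)} is the standard form for the Exponential distribution.
Comparing with the known MGF formula identifies: Exponential(rate λ=2/5)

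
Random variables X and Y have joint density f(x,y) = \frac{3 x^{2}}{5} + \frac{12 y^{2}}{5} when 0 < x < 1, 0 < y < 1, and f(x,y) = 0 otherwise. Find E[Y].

E[Y] = ∫_0^1 ∫_0^1 y × f(x,y) dx dy
= \frac{7}{10}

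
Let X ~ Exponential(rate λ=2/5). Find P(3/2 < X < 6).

P(3/2 < X < 6) = ∫_{3/2}^{6} f(x) dx
where f(x) = \frac{2 e^{- \frac{2 x}{5}}}{5}
= - \frac{1 - e^{\frac{9}{5}}}{e^{\frac{12}{5}}}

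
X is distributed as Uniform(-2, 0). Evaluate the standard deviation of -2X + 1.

For X ~ Uniform(-2, 0):
Var(X) = \frac{1}{3}
SD(X) = √(Var(X)) = √(\frac{1}{3}) = \frac{\sqrt{3}}{3}
SD(-2X + 1) = |-2| × SD(X) = 2 × \frac{\sqrt{3}}{3} = \frac{2 \sqrt{3}}{3}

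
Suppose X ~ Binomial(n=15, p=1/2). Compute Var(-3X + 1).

For X ~ Binomial(n=15, p=1/2):
Var(X) = \frac{15}{4}
Var(-3X + 1) = (-3)² × Var(X) = 9 × \frac{15}{4} = \frac{135}{4}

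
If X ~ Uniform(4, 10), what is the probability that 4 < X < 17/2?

P(4 < X < 17/2) = ∫_{4}^{17/2} f(x) dx
where f(x) = \frac{1}{6}
= \frac{3}{4}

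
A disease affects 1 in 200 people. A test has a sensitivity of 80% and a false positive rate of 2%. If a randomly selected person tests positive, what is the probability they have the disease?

Let D = the rare event, + = positive/flagged.
P(D) = 1/200
P(+|D) = 80/100 = 4/5
P(+|D') = 2/100 = 1/50
P(+) = P(+|D)P(D) + P(+|D')P(D')
     = \frac{4}{5} × \frac{1}{200} + \frac{1}{50} × \frac{199}{200}
     = \frac{239}{10000}
P(D|+) = P(+|D)P(D)/P(+) = \frac{40}{239}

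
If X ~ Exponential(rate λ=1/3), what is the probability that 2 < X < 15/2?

P(2 < X < 15/2) = ∫_{2}^{15/2} f(x) dx
where f(x) = \frac{e^{- \frac{x}{3}}}{3}
= - \frac{1}{e^{\frac{5}{2}}} + e^{- \frac{2}{3}}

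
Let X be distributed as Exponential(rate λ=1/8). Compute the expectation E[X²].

Using the identity E[X²] = Var(X) + (E[X])²:
E[X] = 8
Var(X) = 64
E[X²] = 64 + (8)²
= 128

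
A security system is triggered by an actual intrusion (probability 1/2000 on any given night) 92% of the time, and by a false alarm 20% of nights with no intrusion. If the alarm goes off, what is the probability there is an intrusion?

Let D = the rare event, + = positive/flagged.
P(D) = 1/2000
P(+|D) = 92/100 = 23/25
P(+|D') = 20/100 = 1/5
P(+) = P(+|D)P(D) + P(+|D')P(D')
     = \frac{23}{25} × \frac{1}{2000} + \frac{1}{5} × \frac{1999}{2000}
     = \frac{5009}{25000}
P(D|+) = P(+|D)P(D)/P(+) = \frac{23}{10018}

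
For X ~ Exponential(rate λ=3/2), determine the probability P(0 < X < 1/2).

P(0 < X < 1/2) = ∫_{0}^{1/2} f(x) dx
where f(x) = \frac{3 e^{- \frac{3 x}{2}}}{2}
= 1 - e^{- \frac{3}{4}}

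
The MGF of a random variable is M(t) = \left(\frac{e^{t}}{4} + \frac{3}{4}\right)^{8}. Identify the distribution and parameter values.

The MGF M(t) = \left(\frac{e^{t}}{4} + \frac{3}{4}\right)^{8} is the standard form for the Binomial distribution.
Comparing with the known MGF formula identifies: Binomial(n=8, p=1/4)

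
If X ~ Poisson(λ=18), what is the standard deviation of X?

For X ~ Poisson(λ=18):
Var(X) = 18
SD(X) = √(Var(X)) = √(18) = 3 \sqrt{2}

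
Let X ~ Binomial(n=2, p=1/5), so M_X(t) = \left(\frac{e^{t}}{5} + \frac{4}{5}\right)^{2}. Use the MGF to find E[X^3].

To find E[X^3], compute M^(3)(0):
M^(1)(t) = \frac{2 \left(\frac{e^{t}}{5} + \frac{4}{5}\right) e^{t}}{5}
M^(2)(t) = \frac{2 \left(\frac{e^{t}}{5} + \frac{4}{5}\right) e^{t}}{5} + \frac{2 e^{2 t}}{25}
M^(3)(t) = \frac{2 \left(\frac{e^{t}}{5} + \frac{4}{5}\right) e^{t}}{5} + \frac{6 e^{2 t}}{25}
M^(3)(0) = \frac{16}{25}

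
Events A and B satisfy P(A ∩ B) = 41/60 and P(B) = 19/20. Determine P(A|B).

P(A|B) = P(A ∩ B) / P(B)
= (41/60) / (19/20)
= 41/57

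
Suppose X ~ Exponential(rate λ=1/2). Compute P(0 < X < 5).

P(0 < X < 5) = ∫_{0}^{5} f(x) dx
where f(x) = \frac{e^{- \frac{x}{2}}}{2}
= 1 - e^{- \frac{5}{2}}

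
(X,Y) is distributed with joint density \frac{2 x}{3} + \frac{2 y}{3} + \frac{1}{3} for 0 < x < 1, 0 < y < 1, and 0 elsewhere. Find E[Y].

E[Y] = ∫_0^1 ∫_0^1 y × f(x,y) dx dy
= \frac{5}{9}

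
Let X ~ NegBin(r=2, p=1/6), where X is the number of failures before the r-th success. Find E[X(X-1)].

E[X(X-1)] = E[X² - X] = E[X²] - E[X]
E[X] = 10
E[X²] = Var(X) + (E[X])² = 60 + (10)² = 160
E[X(X-1)] = 160 - 10 = 150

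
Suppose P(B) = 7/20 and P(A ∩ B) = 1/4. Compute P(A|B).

P(A|B) = P(A ∩ B) / P(B)
= (1/4) / (7/20)
= 5/7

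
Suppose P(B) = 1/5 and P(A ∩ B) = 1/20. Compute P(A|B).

P(A|B) = P(A ∩ B) / P(B)
= (1/20) / (1/5)
= 1/4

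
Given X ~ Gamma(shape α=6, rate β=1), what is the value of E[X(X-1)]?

E[X(X-1)] = E[X² - X] = E[X²] - E[X]
E[X] = 6
E[X²] = Var(X) + (E[X])² = 6 + (6)² = 42
E[X(X-1)] = 42 - 6 = 36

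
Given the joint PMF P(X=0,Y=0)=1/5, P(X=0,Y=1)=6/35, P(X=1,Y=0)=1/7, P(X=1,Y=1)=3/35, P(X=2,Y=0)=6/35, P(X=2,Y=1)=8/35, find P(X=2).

P(X=2) = P(X=2,Y=0) + P(X=2,Y=1)
= 6/35 + 8/35
= 2/5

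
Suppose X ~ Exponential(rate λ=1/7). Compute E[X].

For X ~ Exponential(rate λ=1/7), the expected value is:
E[X] = 7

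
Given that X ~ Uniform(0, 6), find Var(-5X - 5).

For X ~ Uniform(0, 6):
Var(X) = 3
Var(-5X - 5) = (-5)² × Var(X) = 25 × 3 = 75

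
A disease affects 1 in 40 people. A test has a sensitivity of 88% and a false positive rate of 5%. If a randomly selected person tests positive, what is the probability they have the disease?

Let D = the rare event, + = positive/flagged.
P(D) = 1/40
P(+|D) = 88/100 = 22/25
P(+|D') = 5/100 = 1/20
P(+) = P(+|D)P(D) + P(+|D')P(D')
     = \frac{22}{25} × \frac{1}{40} + \frac{1}{20} × \frac{39}{40}
     = \frac{283}{4000}
P(D|+) = P(+|D)P(D)/P(+) = \frac{88}{283}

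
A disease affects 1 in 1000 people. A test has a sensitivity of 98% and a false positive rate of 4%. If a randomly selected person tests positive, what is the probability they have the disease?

Let D = the rare event, + = positive/flagged.
P(D) = 1/1000
P(+|D) = 98/100 = 49/50
P(+|D') = 4/100 = 1/25
P(+) = P(+|D)P(D) + P(+|D')P(D')
     = \frac{49}{50} × \frac{1}{1000} + \frac{1}{25} × \frac{999}{1000}
     = \frac{2047}{50000}
P(D|+) = P(+|D)P(D)/P(+) = \frac{49}{2047}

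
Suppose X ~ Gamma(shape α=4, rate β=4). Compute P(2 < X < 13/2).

P(2 < X < 13/2) = ∫_{2}^{13/2} f(x) dx
where f(x) = \frac{128 x^{3} e^{- 4 x}}{3}
= \frac{-9883 + 379 e^{18}}{3 e^{26}}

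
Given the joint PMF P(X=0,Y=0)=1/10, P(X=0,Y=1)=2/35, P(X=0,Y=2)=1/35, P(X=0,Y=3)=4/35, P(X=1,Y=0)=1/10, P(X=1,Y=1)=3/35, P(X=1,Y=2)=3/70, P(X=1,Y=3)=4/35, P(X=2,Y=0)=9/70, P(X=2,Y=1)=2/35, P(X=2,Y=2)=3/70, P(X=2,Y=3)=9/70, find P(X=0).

P(X=0) = P(X=0,Y=0) + P(X=0,Y=1) + P(X=0,Y=2) + P(X=0,Y=3)
= 1/10 + 2/35 + 1/35 + 4/35
= 3/10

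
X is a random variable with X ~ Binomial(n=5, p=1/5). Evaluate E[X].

For X ~ Binomial(n=5, p=1/5), the expected value is:
E[X] = 1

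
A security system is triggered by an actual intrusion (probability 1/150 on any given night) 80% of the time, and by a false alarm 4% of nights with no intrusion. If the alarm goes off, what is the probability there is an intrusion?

Let D = the rare event, + = positive/flagged.
P(D) = 1/150
P(+|D) = 80/100 = 4/5
P(+|D') = 4/100 = 1/25
P(+) = P(+|D)P(D) + P(+|D')P(D')
     = \frac{4}{5} × \frac{1}{150} + \frac{1}{25} × \frac{149}{150}
     = \frac{169}{3750}
P(D|+) = P(+|D)P(D)/P(+) = \frac{20}{169}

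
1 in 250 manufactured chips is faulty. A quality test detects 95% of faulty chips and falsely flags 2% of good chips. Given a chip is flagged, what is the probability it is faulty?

Let D = the rare event, + = positive/flagged.
P(D) = 1/250
P(+|D) = 95/100 = 19/20
P(+|D') = 2/100 = 1/50
P(+) = P(+|D)P(D) + P(+|D')P(D')
     = \frac{19}{20} × \frac{1}{250} + \frac{1}{50} × \frac{249}{250}
     = \frac{593}{25000}
P(D|+) = P(+|D)P(D)/P(+) = \frac{95}{593}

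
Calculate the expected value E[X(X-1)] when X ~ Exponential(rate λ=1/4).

E[X(X-1)] = E[X² - X] = E[X²] - E[X]
E[X] = 4
E[X²] = Var(X) + (E[X])² = 16 + (4)² = 32
E[X(X-1)] = 32 - 4 = 28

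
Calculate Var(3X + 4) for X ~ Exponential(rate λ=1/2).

For X ~ Exponential(rate λ=1/2):
Var(X) = 4
Var(3X + 4) = (3)² × Var(X) = 9 × 4 = 36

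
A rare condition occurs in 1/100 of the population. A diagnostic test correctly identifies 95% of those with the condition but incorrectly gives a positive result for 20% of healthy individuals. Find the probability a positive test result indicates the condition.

Let D = the rare event, + = positive/flagged.
P(D) = 1/100
P(+|D) = 95/100 = 19/20
P(+|D') = 20/100 = 1/5
P(+) = P(+|D)P(D) + P(+|D')P(D')
     = \frac{19}{20} × \frac{1}{100} + \frac{1}{5} × \frac{99}{100}
     = \frac{83}{400}
P(D|+) = P(+|D)P(D)/P(+) = \frac{19}{415}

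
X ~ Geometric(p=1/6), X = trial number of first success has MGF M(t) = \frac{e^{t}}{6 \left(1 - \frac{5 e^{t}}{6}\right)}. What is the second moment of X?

To find E[X^2], compute M^(2)(0):
M^(1)(t) = \frac{e^{t}}{6 \left(1 - \frac{5 e^{t}}{6}\right)} + \frac{5 e^{2 t}}{36 \left(1 - \frac{5 e^{t}}{6}\right)^{2}}
M^(2)(t) = \frac{e^{t}}{6 \left(1 - \frac{5 e^{t}}{6}\right)} + \frac{5 e^{2 t}}{12 \left(1 - \frac{5 e^{t}}{6}\right)^{2}} + \frac{25 e^{3 t}}{108 \left(1 - \frac{5 e^{t}}{6}\right)^{3}}
M^(2)(0) = 66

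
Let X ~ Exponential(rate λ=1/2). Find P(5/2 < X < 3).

P(5/2 < X < 3) = ∫_{5/2}^{3} f(x) dx
where f(x) = \frac{e^{- \frac{x}{2}}}{2}
= - \frac{1}{e^{\frac{3}{2}}} + e^{- \frac{5}{4}}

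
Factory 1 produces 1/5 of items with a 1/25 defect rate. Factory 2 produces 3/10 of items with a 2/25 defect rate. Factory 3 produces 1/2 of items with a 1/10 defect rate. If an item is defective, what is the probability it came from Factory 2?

Using Bayes' theorem:
P(F1) = 1/5, P(D|F1) = 1/25
P(F2) = 3/10, P(D|F2) = 2/25
P(F3) = 1/2, P(D|F3) = 1/10
P(D) = P(D|F1)P(F1) + P(D|F2)P(F2) + P(D|F3)P(F3)
     = \frac{41}{500}
P(F2|D) = P(D|F2)P(F2) / P(D)
= \frac{12}{41}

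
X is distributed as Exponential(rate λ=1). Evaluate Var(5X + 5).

For X ~ Exponential(rate λ=1):
Var(X) = 1
Var(5X + 5) = (5)² × Var(X) = 25 × 1 = 25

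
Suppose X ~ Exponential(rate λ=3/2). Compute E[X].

For X ~ Exponential(rate λ=3/2), the expected value is:
E[X] = \frac{2}{3}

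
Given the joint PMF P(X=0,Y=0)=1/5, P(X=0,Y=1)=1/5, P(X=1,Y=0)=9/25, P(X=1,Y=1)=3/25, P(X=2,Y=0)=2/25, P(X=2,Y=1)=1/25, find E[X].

First find marginal of X:
P(X=0) = 2/5
P(X=1) = 12/25
P(X=2) = 3/25
E[X] = 0 × 2/5 + 1 × 12/25 + 2 × 3/25 = 18/25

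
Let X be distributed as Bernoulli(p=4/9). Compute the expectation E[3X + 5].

For X ~ Bernoulli(p=4/9):
E[X] = \frac{4}{9}
E[3X + 5] = 3 × E[X] + 5 = \frac{19}{3}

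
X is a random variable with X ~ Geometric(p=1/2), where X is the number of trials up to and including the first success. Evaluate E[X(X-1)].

E[X(X-1)] = E[X² - X] = E[X²] - E[X]
E[X] = 2
E[X²] = Var(X) + (E[X])² = 2 + (2)² = 6
E[X(X-1)] = 6 - 2 = 4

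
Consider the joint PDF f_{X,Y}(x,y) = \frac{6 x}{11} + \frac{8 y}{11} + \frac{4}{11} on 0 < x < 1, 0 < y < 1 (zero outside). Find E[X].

E[X] = ∫_0^1 ∫_0^1 x × f(x,y) dy dx
= ∫_0^1 ∫_0^1 x × (\frac{6 x}{11} + \frac{8 y}{11} + \frac{4}{11}) dy dx
= \frac{6}{11}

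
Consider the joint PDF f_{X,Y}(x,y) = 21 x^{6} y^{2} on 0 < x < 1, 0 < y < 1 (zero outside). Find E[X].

E[X] = ∫_0^1 ∫_0^1 x × f(x,y) dy dx
= ∫_0^1 ∫_0^1 x × (21 x^{6} y^{2}) dy dx
= \frac{7}{8}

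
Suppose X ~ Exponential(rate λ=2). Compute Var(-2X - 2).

For X ~ Exponential(rate λ=2):
Var(X) = \frac{1}{4}
Var(-2X - 2) = (-2)² × Var(X) = 4 × \frac{1}{4} = 1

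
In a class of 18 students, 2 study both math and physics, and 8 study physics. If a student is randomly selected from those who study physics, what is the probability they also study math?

P(A ∩ B) = 2/18 = 1/9
P(B) = 8/18 = 4/9
P(A|B) = P(A ∩ B) / P(B) = (1/9) / (4/9) = 1/4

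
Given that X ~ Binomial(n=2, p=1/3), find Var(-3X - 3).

For X ~ Binomial(n=2, p=1/3):
Var(X) = \frac{4}{9}
Var(-3X - 3) = (-3)² × Var(X) = 9 × \frac{4}{9} = 4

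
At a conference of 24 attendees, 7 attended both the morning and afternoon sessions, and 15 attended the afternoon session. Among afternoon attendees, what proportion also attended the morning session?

P(A ∩ B) = 7/24
P(B) = 15/24 = 5/8
P(A|B) = P(A ∩ B) / P(B) = (7/24) / (5/8) = 7/15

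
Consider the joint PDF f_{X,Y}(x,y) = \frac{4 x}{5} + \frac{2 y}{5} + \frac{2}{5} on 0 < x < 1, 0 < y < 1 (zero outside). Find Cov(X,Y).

E[XY] = ∫∫ xy × f(x,y) dx dy = \frac{3}{10}
E[X] = \frac{17}{30}
E[Y] = \frac{8}{15}
Cov(X,Y) = E[XY] - E[X]E[Y] = - \frac{1}{450}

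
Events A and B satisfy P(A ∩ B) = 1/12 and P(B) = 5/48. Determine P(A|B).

P(A|B) = P(A ∩ B) / P(B)
= (1/12) / (5/48)
= 4/5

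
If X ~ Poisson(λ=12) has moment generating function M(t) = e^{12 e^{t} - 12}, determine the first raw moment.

To find E[X], compute M^(1)(0):
M^(1)(t) = 12 e^{t} e^{12 e^{t} - 12}
M^(1)(0) = 12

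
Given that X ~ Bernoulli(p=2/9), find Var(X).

For X ~ Bernoulli(p=2/9):
Var(X) = \frac{14}{81}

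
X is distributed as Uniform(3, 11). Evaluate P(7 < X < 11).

P(7 < X < 11) = ∫_{7}^{11} f(x) dx
where f(x) = \frac{1}{8}
= \frac{1}{2}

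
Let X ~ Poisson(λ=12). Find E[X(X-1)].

E[X(X-1)] = E[X² - X] = E[X²] - E[X]
E[X] = 12
E[X²] = Var(X) + (E[X])² = 12 + (12)² = 156
E[X(X-1)] = 156 - 12 = 144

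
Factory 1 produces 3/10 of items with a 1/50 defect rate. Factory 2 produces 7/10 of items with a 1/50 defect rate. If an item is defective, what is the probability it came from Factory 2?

Using Bayes' theorem:
P(F1) = 3/10, P(D|F1) = 1/50
P(F2) = 7/10, P(D|F2) = 1/50
P(D) = P(D|F1)P(F1) + P(D|F2)P(F2)
     = \frac{1}{50}
P(F2|D) = P(D|F2)P(F2) / P(D)
= \frac{7}{10}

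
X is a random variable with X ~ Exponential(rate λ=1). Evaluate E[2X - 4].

For X ~ Exponential(rate λ=1):
E[X] = 1
E[2X - 4] = 2 × E[X] - 4 = -2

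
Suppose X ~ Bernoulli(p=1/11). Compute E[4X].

For X ~ Bernoulli(p=1/11):
E[X] = \frac{1}{11}
E[4X] = 4 × E[X] + 0 = \frac{4}{11}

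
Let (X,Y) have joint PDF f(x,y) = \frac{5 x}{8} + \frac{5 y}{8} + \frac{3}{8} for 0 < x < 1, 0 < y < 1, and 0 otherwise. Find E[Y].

E[Y] = ∫_0^1 ∫_0^1 y × f(x,y) dx dy
= \frac{53}{96}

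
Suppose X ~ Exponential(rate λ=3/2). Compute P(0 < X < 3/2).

P(0 < X < 3/2) = ∫_{0}^{3/2} f(x) dx
where f(x) = \frac{3 e^{- \frac{3 x}{2}}}{2}
= 1 - e^{- \frac{9}{4}}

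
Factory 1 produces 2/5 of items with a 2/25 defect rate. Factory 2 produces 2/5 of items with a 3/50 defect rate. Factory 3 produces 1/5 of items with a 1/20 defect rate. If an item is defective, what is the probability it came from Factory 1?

Using Bayes' theorem:
P(F1) = 2/5, P(D|F1) = 2/25
P(F2) = 2/5, P(D|F2) = 3/50
P(F3) = 1/5, P(D|F3) = 1/20
P(D) = P(D|F1)P(F1) + P(D|F2)P(F2) + P(D|F3)P(F3)
     = \frac{33}{500}
P(F1|D) = P(D|F1)P(F1) / P(D)
= \frac{16}{33}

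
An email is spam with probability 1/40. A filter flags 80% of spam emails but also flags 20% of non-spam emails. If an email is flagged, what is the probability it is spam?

Let D = the rare event, + = positive/flagged.
P(D) = 1/40
P(+|D) = 80/100 = 4/5
P(+|D') = 20/100 = 1/5
P(+) = P(+|D)P(D) + P(+|D')P(D')
     = \frac{4}{5} × \frac{1}{40} + \frac{1}{5} × \frac{39}{40}
     = \frac{43}{200}
P(D|+) = P(+|D)P(D)/P(+) = \frac{4}{43}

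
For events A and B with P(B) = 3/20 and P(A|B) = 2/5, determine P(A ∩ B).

By definition, P(A|B) = P(A ∩ B) / P(B)
So P(A ∩ B) = P(A|B) × P(B)
= 2/5 × 3/20
= 3/50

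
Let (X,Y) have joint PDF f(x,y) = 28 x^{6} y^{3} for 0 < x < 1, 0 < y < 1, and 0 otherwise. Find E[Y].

E[Y] = ∫_0^1 ∫_0^1 y × f(x,y) dx dy
= \frac{4}{5}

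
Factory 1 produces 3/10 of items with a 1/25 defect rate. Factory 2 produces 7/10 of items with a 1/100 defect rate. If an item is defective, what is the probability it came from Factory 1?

Using Bayes' theorem:
P(F1) = 3/10, P(D|F1) = 1/25
P(F2) = 7/10, P(D|F2) = 1/100
P(D) = P(D|F1)P(F1) + P(D|F2)P(F2)
     = \frac{19}{1000}
P(F1|D) = P(D|F1)P(F1) / P(D)
= \frac{12}{19}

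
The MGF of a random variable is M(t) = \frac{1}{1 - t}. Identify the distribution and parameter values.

The MGF M(t) = \frac{1}{1 - t} is the standard form for the Exponential distribution.
Comparing with the known MGF formula identifies: Exponential(rate λ=1)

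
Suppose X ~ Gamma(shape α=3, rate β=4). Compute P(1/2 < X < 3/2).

P(1/2 < X < 3/2) = ∫_{1/2}^{3/2} f(x) dx
where f(x) = 32 x^{2} e^{- 4 x}
= \frac{5 \left(-5 + e^{4}\right)}{e^{6}}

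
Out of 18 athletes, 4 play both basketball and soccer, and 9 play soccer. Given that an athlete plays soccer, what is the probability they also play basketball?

P(A ∩ B) = 4/18 = 2/9
P(B) = 9/18 = 1/2
P(A|B) = P(A ∩ B) / P(B) = (2/9) / (1/2) = 4/9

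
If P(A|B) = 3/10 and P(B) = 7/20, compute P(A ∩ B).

By definition, P(A|B) = P(A ∩ B) / P(B)
So P(A ∩ B) = P(A|B) × P(B)
= 3/10 × 7/20
= 21/200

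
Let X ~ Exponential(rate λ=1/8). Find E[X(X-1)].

E[X(X-1)] = E[X² - X] = E[X²] - E[X]
E[X] = 8
E[X²] = Var(X) + (E[X])² = 64 + (8)² = 128
E[X(X-1)] = 128 - 8 = 120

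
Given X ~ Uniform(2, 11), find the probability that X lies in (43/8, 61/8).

P(43/8 < X < 61/8) = ∫_{43/8}^{61/8} f(x) dx
where f(x) = \frac{1}{9}
= \frac{1}{4}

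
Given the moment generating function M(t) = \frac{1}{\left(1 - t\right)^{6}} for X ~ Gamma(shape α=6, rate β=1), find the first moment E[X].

To find E[X], compute M^(1)(0):
M^(1)(t) = \frac{6}{\left(1 - t\right)^{7}}
M^(1)(0) = 6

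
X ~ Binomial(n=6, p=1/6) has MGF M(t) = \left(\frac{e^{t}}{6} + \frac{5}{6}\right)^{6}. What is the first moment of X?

To find E[X], compute M^(1)(0):
M^(1)(t) = \left(\frac{e^{t}}{6} + \frac{5}{6}\right)^{5} e^{t}
M^(1)(0) = 1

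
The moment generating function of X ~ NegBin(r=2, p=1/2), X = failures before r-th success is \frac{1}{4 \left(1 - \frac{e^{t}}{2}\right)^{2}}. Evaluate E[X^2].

To find E[X^2], compute M^(2)(0):
M^(1)(t) = \frac{e^{t}}{4 \left(1 - \frac{e^{t}}{2}\right)^{3}}
M^(2)(t) = \frac{e^{t}}{4 \left(1 - \frac{e^{t}}{2}\right)^{3}} + \frac{3 e^{2 t}}{8 \left(1 - \frac{e^{t}}{2}\right)^{4}}
M^(2)(0) = 8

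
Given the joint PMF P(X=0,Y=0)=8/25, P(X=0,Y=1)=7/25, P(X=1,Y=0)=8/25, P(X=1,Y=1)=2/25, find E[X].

First find marginal of X:
P(X=0) = 3/5
P(X=1) = 2/5
E[X] = 0 × 3/5 + 1 × 2/5 = 2/5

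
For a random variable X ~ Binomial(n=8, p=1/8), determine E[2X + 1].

For X ~ Binomial(n=8, p=1/8):
E[X] = 1
E[2X + 1] = 2 × E[X] + 1 = 3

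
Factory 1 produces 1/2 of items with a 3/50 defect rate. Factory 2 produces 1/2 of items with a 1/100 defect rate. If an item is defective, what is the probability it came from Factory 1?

Using Bayes' theorem:
P(F1) = 1/2, P(D|F1) = 3/50
P(F2) = 1/2, P(D|F2) = 1/100
P(D) = P(D|F1)P(F1) + P(D|F2)P(F2)
     = \frac{7}{200}
P(F1|D) = P(D|F1)P(F1) / P(D)
= \frac{6}{7}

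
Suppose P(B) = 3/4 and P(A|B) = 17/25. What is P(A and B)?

By definition, P(A|B) = P(A ∩ B) / P(B)
So P(A ∩ B) = P(A|B) × P(B)
= 17/25 × 3/4
= 51/100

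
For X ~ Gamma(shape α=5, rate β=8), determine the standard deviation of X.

For X ~ Gamma(shape α=5, rate β=8):
Var(X) = \frac{5}{64}
SD(X) = √(Var(X)) = √(\frac{5}{64}) = \frac{\sqrt{5}}{8}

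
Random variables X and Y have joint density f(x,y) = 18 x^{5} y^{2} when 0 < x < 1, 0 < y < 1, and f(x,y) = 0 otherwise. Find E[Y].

E[Y] = ∫_0^1 ∫_0^1 y × f(x,y) dx dy
= \frac{3}{4}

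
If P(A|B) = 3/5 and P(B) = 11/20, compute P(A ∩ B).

By definition, P(A|B) = P(A ∩ B) / P(B)
So P(A ∩ B) = P(A|B) × P(B)
= 3/5 × 11/20
= 33/100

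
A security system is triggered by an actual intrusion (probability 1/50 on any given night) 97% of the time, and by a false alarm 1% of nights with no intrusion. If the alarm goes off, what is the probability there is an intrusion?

Let D = the rare event, + = positive/flagged.
P(D) = 1/50
P(+|D) = 97/100
P(+|D') = 1/100
P(+) = P(+|D)P(D) + P(+|D')P(D')
     = \frac{97}{100} × \frac{1}{50} + \frac{1}{100} × \frac{49}{50}
     = \frac{73}{2500}
P(D|+) = P(+|D)P(D)/P(+) = \frac{97}{146}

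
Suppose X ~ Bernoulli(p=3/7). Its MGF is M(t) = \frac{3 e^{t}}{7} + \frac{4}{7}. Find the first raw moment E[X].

To find E[X], compute M^(1)(0):
M^(1)(t) = \frac{3 e^{t}}{7}
M^(1)(0) = \frac{3}{7}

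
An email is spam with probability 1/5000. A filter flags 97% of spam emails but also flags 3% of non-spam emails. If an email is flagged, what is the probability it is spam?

Let D = the rare event, + = positive/flagged.
P(D) = 1/5000
P(+|D) = 97/100
P(+|D') = 3/100
P(+) = P(+|D)P(D) + P(+|D')P(D')
     = \frac{97}{100} × \frac{1}{5000} + \frac{3}{100} × \frac{4999}{5000}
     = \frac{7547}{250000}
P(D|+) = P(+|D)P(D)/P(+) = \frac{97}{15094}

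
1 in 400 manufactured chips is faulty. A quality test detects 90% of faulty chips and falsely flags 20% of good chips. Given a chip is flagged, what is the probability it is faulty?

Let D = the rare event, + = positive/flagged.
P(D) = 1/400
P(+|D) = 90/100 = 9/10
P(+|D') = 20/100 = 1/5
P(+) = P(+|D)P(D) + P(+|D')P(D')
     = \frac{9}{10} × \frac{1}{400} + \frac{1}{5} × \frac{399}{400}
     = \frac{807}{4000}
P(D|+) = P(+|D)P(D)/P(+) = \frac{3}{269}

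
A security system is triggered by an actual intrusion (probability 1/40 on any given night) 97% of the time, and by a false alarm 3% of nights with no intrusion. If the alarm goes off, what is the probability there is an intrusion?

Let D = the rare event, + = positive/flagged.
P(D) = 1/40
P(+|D) = 97/100
P(+|D') = 3/100
P(+) = P(+|D)P(D) + P(+|D')P(D')
     = \frac{97}{100} × \frac{1}{40} + \frac{3}{100} × \frac{39}{40}
     = \frac{107}{2000}
P(D|+) = P(+|D)P(D)/P(+) = \frac{97}{214}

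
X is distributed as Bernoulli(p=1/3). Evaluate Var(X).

For X ~ Bernoulli(p=1/3):
Var(X) = \frac{2}{9}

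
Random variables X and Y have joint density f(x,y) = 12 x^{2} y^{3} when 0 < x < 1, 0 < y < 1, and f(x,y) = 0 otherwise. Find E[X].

E[X] = ∫_0^1 ∫_0^1 x × f(x,y) dy dx
= ∫_0^1 ∫_0^1 x × (12 x^{2} y^{3}) dy dx
= \frac{3}{4}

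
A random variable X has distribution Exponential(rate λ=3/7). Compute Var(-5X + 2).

For X ~ Exponential(rate λ=3/7):
Var(X) = \frac{49}{9}
Var(-5X + 2) = (-5)² × Var(X) = 25 × \frac{49}{9} = \frac{1225}{9}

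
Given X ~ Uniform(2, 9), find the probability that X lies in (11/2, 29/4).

P(11/2 < X < 29/4) = ∫_{11/2}^{29/4} f(x) dx
where f(x) = \frac{1}{7}
= \frac{1}{4}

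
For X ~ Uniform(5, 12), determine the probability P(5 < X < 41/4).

P(5 < X < 41/4) = ∫_{5}^{41/4} f(x) dx
where f(x) = \frac{1}{7}
= \frac{3}{4}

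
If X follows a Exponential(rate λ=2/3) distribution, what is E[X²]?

Using the identity E[X²] = Var(X) + (E[X])²:
E[X] = \frac{3}{2}
Var(X) = \frac{9}{4}
E[X²] = \frac{9}{4} + (\frac{3}{2})²
= \frac{9}{2}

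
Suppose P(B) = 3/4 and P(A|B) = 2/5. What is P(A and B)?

By definition, P(A|B) = P(A ∩ B) / P(B)
So P(A ∩ B) = P(A|B) × P(B)
= 2/5 × 3/4
= 3/10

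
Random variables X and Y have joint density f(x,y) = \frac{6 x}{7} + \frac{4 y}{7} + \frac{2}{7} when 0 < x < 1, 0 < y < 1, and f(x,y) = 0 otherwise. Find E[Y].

E[Y] = ∫_0^1 ∫_0^1 y × f(x,y) dx dy
= \frac{23}{42}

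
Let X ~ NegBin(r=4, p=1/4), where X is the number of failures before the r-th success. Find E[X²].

Using the identity E[X²] = Var(X) + (E[X])²:
E[X] = 12
Var(X) = 48
E[X²] = 48 + (12)²
= 192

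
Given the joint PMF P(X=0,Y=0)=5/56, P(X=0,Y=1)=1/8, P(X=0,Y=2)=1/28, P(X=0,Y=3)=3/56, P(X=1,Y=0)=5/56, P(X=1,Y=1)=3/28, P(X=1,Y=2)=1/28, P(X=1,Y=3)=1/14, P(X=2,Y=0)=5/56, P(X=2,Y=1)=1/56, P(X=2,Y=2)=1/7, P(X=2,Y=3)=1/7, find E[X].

First find marginal of X:
P(X=0) = 17/56
P(X=1) = 17/56
P(X=2) = 11/28
E[X] = 0 × 17/56 + 1 × 17/56 + 2 × 11/28 = 61/56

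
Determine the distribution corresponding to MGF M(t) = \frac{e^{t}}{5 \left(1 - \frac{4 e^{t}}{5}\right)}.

The MGF M(t) = \frac{e^{t}}{5 \left(1 - \frac{4 e^{t}}{5}\right)} is the standard form for the Geometric distribution.
Comparing with the known MGF formula identifies: Geometric(p=1/5), X = trial number of first success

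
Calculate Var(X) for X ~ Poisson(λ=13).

For X ~ Poisson(λ=13):
Var(X) = 13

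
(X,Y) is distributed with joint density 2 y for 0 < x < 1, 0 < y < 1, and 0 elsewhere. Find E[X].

f_X(x) = ∫_0^1 2 y dy = 1
E[X] = ∫_0^1 x × (1) dx = \frac{1}{2}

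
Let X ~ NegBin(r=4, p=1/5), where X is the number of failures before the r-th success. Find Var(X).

For X ~ NegBin(r=4, p=1/5), where X is the number of failures before the r-th success:
Var(X) = 80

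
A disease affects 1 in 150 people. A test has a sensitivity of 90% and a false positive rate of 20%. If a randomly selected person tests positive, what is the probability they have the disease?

Let D = the rare event, + = positive/flagged.
P(D) = 1/150
P(+|D) = 90/100 = 9/10
P(+|D') = 20/100 = 1/5
P(+) = P(+|D)P(D) + P(+|D')P(D')
     = \frac{9}{10} × \frac{1}{150} + \frac{1}{5} × \frac{149}{150}
     = \frac{307}{1500}
P(D|+) = P(+|D)P(D)/P(+) = \frac{9}{307}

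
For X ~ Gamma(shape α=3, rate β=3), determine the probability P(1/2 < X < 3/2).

P(1/2 < X < 3/2) = ∫_{1/2}^{3/2} f(x) dx
where f(x) = \frac{27 x^{2} e^{- 3 x}}{2}
= \frac{-125 + 29 e^{3}}{8 e^{\frac{9}{2}}}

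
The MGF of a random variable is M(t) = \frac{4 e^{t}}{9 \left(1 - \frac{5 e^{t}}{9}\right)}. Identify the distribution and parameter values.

The MGF M(t) = \frac{4 e^{t}}{9 \left(1 - \frac{5 e^{t}}{9}\right)} is the standard form for the Geometric distribution.
Comparing with the known MGF formula identifies: Geometric(p=4/9), X = trial number of first success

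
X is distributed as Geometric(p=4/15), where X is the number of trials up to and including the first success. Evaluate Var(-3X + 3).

For X ~ Geometric(p=4/15), where X is the number of trials up to and including the first success:
Var(X) = \frac{165}{16}
Var(-3X + 3) = (-3)² × Var(X) = 9 × \frac{165}{16} = \frac{1485}{16}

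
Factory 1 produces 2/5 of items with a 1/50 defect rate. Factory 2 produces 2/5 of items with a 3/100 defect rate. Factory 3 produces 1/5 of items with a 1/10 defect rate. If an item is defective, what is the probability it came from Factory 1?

Using Bayes' theorem:
P(F1) = 2/5, P(D|F1) = 1/50
P(F2) = 2/5, P(D|F2) = 3/100
P(F3) = 1/5, P(D|F3) = 1/10
P(D) = P(D|F1)P(F1) + P(D|F2)P(F2) + P(D|F3)P(F3)
     = \frac{1}{25}
P(F1|D) = P(D|F1)P(F1) / P(D)
= \frac{1}{5}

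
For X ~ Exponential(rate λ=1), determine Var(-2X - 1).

For X ~ Exponential(rate λ=1):
Var(X) = 1
Var(-2X - 1) = (-2)² × Var(X) = 4 × 1 = 4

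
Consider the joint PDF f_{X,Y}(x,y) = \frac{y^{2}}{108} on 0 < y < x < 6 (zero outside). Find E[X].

f_X(x) = ∫_0^x \frac{y^{2}}{108} dy = \frac{x^{3}}{324}
E[X] = ∫_0^6 x × (\frac{x^{3}}{324}) dx = \frac{24}{5}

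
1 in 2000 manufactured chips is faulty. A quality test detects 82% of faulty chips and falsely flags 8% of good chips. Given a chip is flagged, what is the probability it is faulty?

Let D = the rare event, + = positive/flagged.
P(D) = 1/2000
P(+|D) = 82/100 = 41/50
P(+|D') = 8/100 = 2/25
P(+) = P(+|D)P(D) + P(+|D')P(D')
     = \frac{41}{50} × \frac{1}{2000} + \frac{2}{25} × \frac{1999}{2000}
     = \frac{8037}{100000}
P(D|+) = P(+|D)P(D)/P(+) = \frac{41}{8037}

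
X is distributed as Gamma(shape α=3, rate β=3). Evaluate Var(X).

For X ~ Gamma(shape α=3, rate β=3):
Var(X) = \frac{1}{3}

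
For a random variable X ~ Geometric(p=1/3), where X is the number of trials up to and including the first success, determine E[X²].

Using the identity E[X²] = Var(X) + (E[X])²:
E[X] = 3
Var(X) = 6
E[X²] = 6 + (3)²
= 15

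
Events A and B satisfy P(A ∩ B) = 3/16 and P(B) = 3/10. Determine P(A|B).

P(A|B) = P(A ∩ B) / P(B)
= (3/16) / (3/10)
= 5/8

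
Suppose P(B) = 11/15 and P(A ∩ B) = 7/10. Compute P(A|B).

P(A|B) = P(A ∩ B) / P(B)
= (7/10) / (11/15)
= 21/22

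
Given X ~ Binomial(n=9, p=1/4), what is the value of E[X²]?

Using the identity E[X²] = Var(X) + (E[X])²:
E[X] = \frac{9}{4}
Var(X) = \frac{27}{16}
E[X²] = \frac{27}{16} + (\frac{9}{4})²
= \frac{27}{4}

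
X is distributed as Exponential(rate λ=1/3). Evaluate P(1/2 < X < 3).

P(1/2 < X < 3) = ∫_{1/2}^{3} f(x) dx
where f(x) = \frac{e^{- \frac{x}{3}}}{3}
= - \frac{1}{e} + e^{- \frac{1}{6}}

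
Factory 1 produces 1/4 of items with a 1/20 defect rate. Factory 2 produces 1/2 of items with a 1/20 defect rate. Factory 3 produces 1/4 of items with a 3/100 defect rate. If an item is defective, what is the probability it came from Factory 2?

Using Bayes' theorem:
P(F1) = 1/4, P(D|F1) = 1/20
P(F2) = 1/2, P(D|F2) = 1/20
P(F3) = 1/4, P(D|F3) = 3/100
P(D) = P(D|F1)P(F1) + P(D|F2)P(F2) + P(D|F3)P(F3)
     = \frac{9}{200}
P(F2|D) = P(D|F2)P(F2) / P(D)
= \frac{5}{9}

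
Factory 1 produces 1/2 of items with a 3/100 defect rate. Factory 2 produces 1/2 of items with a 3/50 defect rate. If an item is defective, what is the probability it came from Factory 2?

Using Bayes' theorem:
P(F1) = 1/2, P(D|F1) = 3/100
P(F2) = 1/2, P(D|F2) = 3/50
P(D) = P(D|F1)P(F1) + P(D|F2)P(F2)
     = \frac{9}{200}
P(F2|D) = P(D|F2)P(F2) / P(D)
= \frac{2}{3}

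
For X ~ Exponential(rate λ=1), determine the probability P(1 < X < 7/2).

P(1 < X < 7/2) = ∫_{1}^{7/2} f(x) dx
where f(x) = e^{- x}
= - \frac{1}{e^{\frac{7}{2}}} + e^{-1}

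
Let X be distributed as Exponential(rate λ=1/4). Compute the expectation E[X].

For X ~ Exponential(rate λ=1/4), the expected value is:
E[X] = 4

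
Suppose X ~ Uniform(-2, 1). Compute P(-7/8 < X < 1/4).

P(-7/8 < X < 1/4) = ∫_{-7/8}^{1/4} f(x) dx
where f(x) = \frac{1}{3}
= \frac{3}{8}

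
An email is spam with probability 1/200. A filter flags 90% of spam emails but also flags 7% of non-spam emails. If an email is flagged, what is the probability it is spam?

Let D = the rare event, + = positive/flagged.
P(D) = 1/200
P(+|D) = 90/100 = 9/10
P(+|D') = 7/100
P(+) = P(+|D)P(D) + P(+|D')P(D')
     = \frac{9}{10} × \frac{1}{200} + \frac{7}{100} × \frac{199}{200}
     = \frac{1483}{20000}
P(D|+) = P(+|D)P(D)/P(+) = \frac{90}{1483}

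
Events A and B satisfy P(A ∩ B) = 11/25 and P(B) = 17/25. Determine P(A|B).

P(A|B) = P(A ∩ B) / P(B)
= (11/25) / (17/25)
= 11/17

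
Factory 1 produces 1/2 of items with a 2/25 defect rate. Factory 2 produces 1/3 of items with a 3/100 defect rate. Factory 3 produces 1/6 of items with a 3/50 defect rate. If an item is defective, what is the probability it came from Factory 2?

Using Bayes' theorem:
P(F1) = 1/2, P(D|F1) = 2/25
P(F2) = 1/3, P(D|F2) = 3/100
P(F3) = 1/6, P(D|F3) = 3/50
P(D) = P(D|F1)P(F1) + P(D|F2)P(F2) + P(D|F3)P(F3)
     = \frac{3}{50}
P(F2|D) = P(D|F2)P(F2) / P(D)
= \frac{1}{6}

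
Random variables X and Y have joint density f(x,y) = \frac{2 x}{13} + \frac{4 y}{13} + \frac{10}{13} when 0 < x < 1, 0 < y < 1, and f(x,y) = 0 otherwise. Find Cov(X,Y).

E[XY] = ∫∫ xy × f(x,y) dx dy = \frac{7}{26}
E[X] = \frac{20}{39}
E[Y] = \frac{41}{78}
Cov(X,Y) = E[XY] - E[X]E[Y] = - \frac{1}{3042}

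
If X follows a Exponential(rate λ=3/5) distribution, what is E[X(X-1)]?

E[X(X-1)] = E[X² - X] = E[X²] - E[X]
E[X] = \frac{5}{3}
E[X²] = Var(X) + (E[X])² = \frac{25}{9} + (\frac{5}{3})² = \frac{50}{9}
E[X(X-1)] = \frac{50}{9} - \frac{5}{3} = \frac{35}{9}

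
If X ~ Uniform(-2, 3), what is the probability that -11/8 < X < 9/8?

P(-11/8 < X < 9/8) = ∫_{-11/8}^{9/8} f(x) dx
where f(x) = \frac{1}{5}
= \frac{1}{2}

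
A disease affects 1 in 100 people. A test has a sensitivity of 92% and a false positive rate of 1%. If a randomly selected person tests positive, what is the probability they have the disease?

Let D = the rare event, + = positive/flagged.
P(D) = 1/100
P(+|D) = 92/100 = 23/25
P(+|D') = 1/100
P(+) = P(+|D)P(D) + P(+|D')P(D')
     = \frac{23}{25} × \frac{1}{100} + \frac{1}{100} × \frac{99}{100}
     = \frac{191}{10000}
P(D|+) = P(+|D)P(D)/P(+) = \frac{92}{191}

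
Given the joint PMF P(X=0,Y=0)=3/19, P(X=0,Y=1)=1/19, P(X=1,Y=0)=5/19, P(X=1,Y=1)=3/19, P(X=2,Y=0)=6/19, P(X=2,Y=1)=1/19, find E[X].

First find marginal of X:
P(X=0) = 4/19
P(X=1) = 8/19
P(X=2) = 7/19
E[X] = 0 × 4/19 + 1 × 8/19 + 2 × 7/19 = 22/19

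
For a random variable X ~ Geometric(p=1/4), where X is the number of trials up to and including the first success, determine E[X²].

Using the identity E[X²] = Var(X) + (E[X])²:
E[X] = 4
Var(X) = 12
E[X²] = 12 + (4)²
= 28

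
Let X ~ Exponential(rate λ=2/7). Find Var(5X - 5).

For X ~ Exponential(rate λ=2/7):
Var(X) = \frac{49}{4}
Var(5X - 5) = (5)² × Var(X) = 25 × \frac{49}{4} = \frac{1225}{4}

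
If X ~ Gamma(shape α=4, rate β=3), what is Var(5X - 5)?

For X ~ Gamma(shape α=4, rate β=3):
Var(X) = \frac{4}{9}
Var(5X - 5) = (5)² × Var(X) = 25 × \frac{4}{9} = \frac{100}{9}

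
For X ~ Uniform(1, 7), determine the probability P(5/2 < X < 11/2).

P(5/2 < X < 11/2) = ∫_{5/2}^{11/2} f(x) dx
where f(x) = \frac{1}{6}
= \frac{1}{2}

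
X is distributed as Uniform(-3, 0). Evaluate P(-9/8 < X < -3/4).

P(-9/8 < X < -3/4) = ∫_{-9/8}^{-3/4} f(x) dx
where f(x) = \frac{1}{3}
= \frac{1}{8}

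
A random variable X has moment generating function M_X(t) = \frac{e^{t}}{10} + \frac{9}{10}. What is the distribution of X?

The MGF M(t) = \frac{e^{t}}{10} + \frac{9}{10} is the standard form for the Bernoulli distribution.
Comparing with the known MGF formula identifies: Bernoulli(p=1/10)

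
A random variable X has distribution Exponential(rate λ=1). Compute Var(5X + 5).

For X ~ Exponential(rate λ=1):
Var(X) = 1
Var(5X + 5) = (5)² × Var(X) = 25 × 1 = 25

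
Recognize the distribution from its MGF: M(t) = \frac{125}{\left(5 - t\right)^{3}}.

The MGF M(t) = \frac{125}{\left(5 - t\right)^{3}} is the standard form for the Gamma distribution.
Comparing with the known MGF formula identifies: Gamma(shape α=3, rate β=5)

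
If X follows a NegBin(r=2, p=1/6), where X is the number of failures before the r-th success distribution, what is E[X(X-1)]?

E[X(X-1)] = E[X² - X] = E[X²] - E[X]
E[X] = 10
E[X²] = Var(X) + (E[X])² = 60 + (10)² = 160
E[X(X-1)] = 160 - 10 = 150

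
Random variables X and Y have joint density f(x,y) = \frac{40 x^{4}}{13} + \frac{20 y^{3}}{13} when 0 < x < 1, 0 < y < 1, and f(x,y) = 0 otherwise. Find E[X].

E[X] = ∫_0^1 ∫_0^1 x × f(x,y) dy dx
= ∫_0^1 ∫_0^1 x × (\frac{40 x^{4}}{13} + \frac{20 y^{3}}{13}) dy dx
= \frac{55}{78}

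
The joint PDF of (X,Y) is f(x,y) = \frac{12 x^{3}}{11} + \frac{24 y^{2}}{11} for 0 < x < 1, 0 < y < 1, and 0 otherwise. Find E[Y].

E[Y] = ∫_0^1 ∫_0^1 y × f(x,y) dx dy
= \frac{15}{22}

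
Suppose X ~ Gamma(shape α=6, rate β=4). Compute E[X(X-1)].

E[X(X-1)] = E[X² - X] = E[X²] - E[X]
E[X] = \frac{3}{2}
E[X²] = Var(X) + (E[X])² = \frac{3}{8} + (\frac{3}{2})² = \frac{21}{8}
E[X(X-1)] = \frac{21}{8} - \frac{3}{2} = \frac{9}{8}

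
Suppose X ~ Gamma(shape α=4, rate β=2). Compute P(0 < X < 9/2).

P(0 < X < 9/2) = ∫_{0}^{9/2} f(x) dx
where f(x) = \frac{8 x^{3} e^{- 2 x}}{3}
= 1 - \frac{172}{e^{9}}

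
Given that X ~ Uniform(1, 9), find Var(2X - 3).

For X ~ Uniform(1, 9):
Var(X) = \frac{16}{3}
Var(2X - 3) = (2)² × Var(X) = 4 × \frac{16}{3} = \frac{64}{3}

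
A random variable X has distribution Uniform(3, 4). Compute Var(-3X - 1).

For X ~ Uniform(3, 4):
Var(X) = \frac{1}{12}
Var(-3X - 1) = (-3)² × Var(X) = 9 × \frac{1}{12} = \frac{3}{4}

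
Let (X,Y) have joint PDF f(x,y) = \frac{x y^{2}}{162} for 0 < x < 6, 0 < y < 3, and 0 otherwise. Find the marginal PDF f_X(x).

f_X(x) = ∫_0^3 f(x,y) dy
= ∫_0^3 \frac{x y^{2}}{162} dy
= \frac{x}{18} for 0 < x < 6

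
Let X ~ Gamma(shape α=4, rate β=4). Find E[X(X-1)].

E[X(X-1)] = E[X² - X] = E[X²] - E[X]
E[X] = 1
E[X²] = Var(X) + (E[X])² = \frac{1}{4} + (1)² = \frac{5}{4}
E[X(X-1)] = \frac{5}{4} - 1 = \frac{1}{4}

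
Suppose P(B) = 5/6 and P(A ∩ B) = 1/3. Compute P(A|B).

P(A|B) = P(A ∩ B) / P(B)
= (1/3) / (5/6)
= 2/5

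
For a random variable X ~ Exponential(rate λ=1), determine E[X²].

Using the identity E[X²] = Var(X) + (E[X])²:
E[X] = 1
Var(X) = 1
E[X²] = 1 + (1)²
= 2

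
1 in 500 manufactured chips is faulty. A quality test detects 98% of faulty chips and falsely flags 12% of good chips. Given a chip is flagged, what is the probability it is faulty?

Let D = the rare event, + = positive/flagged.
P(D) = 1/500
P(+|D) = 98/100 = 49/50
P(+|D') = 12/100 = 3/25
P(+) = P(+|D)P(D) + P(+|D')P(D')
     = \frac{49}{50} × \frac{1}{500} + \frac{3}{25} × \frac{499}{500}
     = \frac{3043}{25000}
P(D|+) = P(+|D)P(D)/P(+) = \frac{49}{3043}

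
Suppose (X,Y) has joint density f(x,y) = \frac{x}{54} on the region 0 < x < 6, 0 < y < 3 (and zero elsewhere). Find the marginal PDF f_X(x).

f_X(x) = ∫_0^3 f(x,y) dy
= ∫_0^3 \frac{x}{54} dy
= \frac{x}{18} for 0 < x < 6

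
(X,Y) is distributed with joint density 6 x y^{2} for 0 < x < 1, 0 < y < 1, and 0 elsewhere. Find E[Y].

E[Y] = ∫_0^1 ∫_0^1 y × f(x,y) dx dy
= \frac{3}{4}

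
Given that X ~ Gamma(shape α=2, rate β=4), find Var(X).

For X ~ Gamma(shape α=2, rate β=4):
Var(X) = \frac{1}{8}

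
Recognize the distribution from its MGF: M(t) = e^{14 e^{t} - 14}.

The MGF M(t) = e^{14 e^{t} - 14} is the standard form for the Poisson distribution.
Comparing with the known MGF formula identifies: Poisson(λ=14)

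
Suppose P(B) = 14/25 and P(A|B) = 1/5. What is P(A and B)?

By definition, P(A|B) = P(A ∩ B) / P(B)
So P(A ∩ B) = P(A|B) × P(B)
= 1/5 × 14/25
= 14/125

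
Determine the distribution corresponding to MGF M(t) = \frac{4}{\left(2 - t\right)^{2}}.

The MGF M(t) = \frac{4}{\left(2 - t\right)^{2}} is the standard form for the Gamma distribution.
Comparing with the known MGF formula identifies: Gamma(shape α=2, rate β=2)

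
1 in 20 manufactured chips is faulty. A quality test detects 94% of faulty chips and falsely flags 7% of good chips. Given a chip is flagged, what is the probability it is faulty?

Let D = the rare event, + = positive/flagged.
P(D) = 1/20
P(+|D) = 94/100 = 47/50
P(+|D') = 7/100
P(+) = P(+|D)P(D) + P(+|D')P(D')
     = \frac{47}{50} × \frac{1}{20} + \frac{7}{100} × \frac{19}{20}
     = \frac{227}{2000}
P(D|+) = P(+|D)P(D)/P(+) = \frac{94}{227}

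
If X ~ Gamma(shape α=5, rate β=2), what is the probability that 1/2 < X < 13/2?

P(1/2 < X < 13/2) = ∫_{1/2}^{13/2} f(x) dx
where f(x) = \frac{4 x^{4} e^{- 2 x}}{3}
= \frac{-39713 + 65 e^{12}}{24 e^{13}}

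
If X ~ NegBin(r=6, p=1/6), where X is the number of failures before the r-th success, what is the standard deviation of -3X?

For X ~ NegBin(r=6, p=1/6), where X is the number of failures before the r-th success:
Var(X) = 180
SD(X) = √(Var(X)) = √(180) = 6 \sqrt{5}
SD(-3X) = |-3| × SD(X) = 3 × 6 \sqrt{5} = 18 \sqrt{5}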